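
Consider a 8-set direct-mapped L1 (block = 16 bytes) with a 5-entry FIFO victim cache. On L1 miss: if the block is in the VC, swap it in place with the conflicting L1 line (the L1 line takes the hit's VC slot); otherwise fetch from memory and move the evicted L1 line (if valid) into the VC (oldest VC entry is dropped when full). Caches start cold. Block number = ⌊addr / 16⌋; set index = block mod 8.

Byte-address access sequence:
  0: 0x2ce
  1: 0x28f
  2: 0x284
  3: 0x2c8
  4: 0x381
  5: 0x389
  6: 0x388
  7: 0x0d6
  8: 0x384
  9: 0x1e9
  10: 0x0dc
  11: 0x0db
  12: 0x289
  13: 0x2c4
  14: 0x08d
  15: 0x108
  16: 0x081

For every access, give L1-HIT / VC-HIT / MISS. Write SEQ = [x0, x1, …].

0: 0x2ce (blk 44, set 4) → MISS  vc=[]
1: 0x28f (blk 40, set 0) → MISS  vc=[]
2: 0x284 (blk 40, set 0) → L1-HIT  vc=[]
3: 0x2c8 (blk 44, set 4) → L1-HIT  vc=[]
4: 0x381 (blk 56, set 0) → MISS  vc=[40]
5: 0x389 (blk 56, set 0) → L1-HIT  vc=[40]
6: 0x388 (blk 56, set 0) → L1-HIT  vc=[40]
7: 0xd6 (blk 13, set 5) → MISS  vc=[40]
8: 0x384 (blk 56, set 0) → L1-HIT  vc=[40]
9: 0x1e9 (blk 30, set 6) → MISS  vc=[40]
10: 0xdc (blk 13, set 5) → L1-HIT  vc=[40]
11: 0xdb (blk 13, set 5) → L1-HIT  vc=[40]
12: 0x289 (blk 40, set 0) → VC-HIT  vc=[56]
13: 0x2c4 (blk 44, set 4) → L1-HIT  vc=[56]
14: 0x8d (blk 8, set 0) → MISS  vc=[56, 40]
15: 0x108 (blk 16, set 0) → MISS  vc=[56, 40, 8]
16: 0x81 (blk 8, set 0) → VC-HIT  vc=[56, 40, 16]

SEQ = [MISS, MISS, L1-HIT, L1-HIT, MISS, L1-HIT, L1-HIT, MISS, L1-HIT, MISS, L1-HIT, L1-HIT, VC-HIT, L1-HIT, MISS, MISS, VC-HIT]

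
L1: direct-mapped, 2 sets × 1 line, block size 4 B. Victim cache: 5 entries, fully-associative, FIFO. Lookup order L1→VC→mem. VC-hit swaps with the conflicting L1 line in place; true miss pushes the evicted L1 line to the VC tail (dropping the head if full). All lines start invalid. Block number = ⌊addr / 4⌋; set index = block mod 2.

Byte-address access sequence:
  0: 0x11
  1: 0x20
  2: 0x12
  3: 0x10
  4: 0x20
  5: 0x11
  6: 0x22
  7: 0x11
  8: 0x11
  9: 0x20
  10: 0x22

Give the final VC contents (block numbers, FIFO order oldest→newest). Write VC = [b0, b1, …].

#0 0x11→b4/s0 MISS; vc=[]
#1 0x20→b8/s0 MISS; vc=[4]
#2 0x12→b4/s0 VC-HIT; vc=[8]
#3 0x10→b4/s0 L1-HIT; vc=[8]
#4 0x20→b8/s0 VC-HIT; vc=[4]
#5 0x11→b4/s0 VC-HIT; vc=[8]
#6 0x22→b8/s0 VC-HIT; vc=[4]
#7 0x11→b4/s0 VC-HIT; vc=[8]
#8 0x11→b4/s0 L1-HIT; vc=[8]
#9 0x20→b8/s0 VC-HIT; vc=[4]
#10 0x22→b8/s0 L1-HIT; vc=[4]

VC = [4]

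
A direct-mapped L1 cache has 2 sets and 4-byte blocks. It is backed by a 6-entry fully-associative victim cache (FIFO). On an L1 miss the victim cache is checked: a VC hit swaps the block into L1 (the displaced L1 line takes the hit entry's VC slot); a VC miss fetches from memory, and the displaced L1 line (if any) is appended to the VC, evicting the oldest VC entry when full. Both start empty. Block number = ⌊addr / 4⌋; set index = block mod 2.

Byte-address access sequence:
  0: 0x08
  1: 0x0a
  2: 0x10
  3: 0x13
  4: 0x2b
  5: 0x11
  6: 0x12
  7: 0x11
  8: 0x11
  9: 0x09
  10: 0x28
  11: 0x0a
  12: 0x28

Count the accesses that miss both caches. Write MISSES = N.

  [0] addr=0x8 blk=2 s=0: MISS | VC []
  [1] addr=0xa blk=2 s=0: L1-HIT | VC []
  [2] addr=0x10 blk=4 s=0: MISS | VC [2]
  [3] addr=0x13 blk=4 s=0: L1-HIT | VC [2]
  [4] addr=0x2b blk=10 s=0: MISS | VC [2, 4]
  [5] addr=0x11 blk=4 s=0: VC-HIT | VC [2, 10]
  [6] addr=0x12 blk=4 s=0: L1-HIT | VC [2, 10]
  [7] addr=0x11 blk=4 s=0: L1-HIT | VC [2, 10]
  [8] addr=0x11 blk=4 s=0: L1-HIT | VC [2, 10]
  [9] addr=0x9 blk=2 s=0: VC-HIT | VC [4, 10]
  [10] addr=0x28 blk=10 s=0: VC-HIT | VC [4, 2]
  [11] addr=0xa blk=2 s=0: VC-HIT | VC [4, 10]
  [12] addr=0x28 blk=10 s=0: VC-HIT | VC [4, 2]

MISSES = 3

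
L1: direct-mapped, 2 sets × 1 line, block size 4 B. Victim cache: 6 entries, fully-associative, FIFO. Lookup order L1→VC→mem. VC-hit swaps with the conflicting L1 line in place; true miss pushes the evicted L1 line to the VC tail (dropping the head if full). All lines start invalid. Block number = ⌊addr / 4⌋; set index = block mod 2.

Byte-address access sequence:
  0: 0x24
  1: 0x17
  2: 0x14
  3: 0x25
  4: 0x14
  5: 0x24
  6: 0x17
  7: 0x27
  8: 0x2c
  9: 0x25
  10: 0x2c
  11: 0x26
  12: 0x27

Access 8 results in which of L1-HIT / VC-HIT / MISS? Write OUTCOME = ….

#0 0x24→b9/s1 MISS; vc=[]
#1 0x17→b5/s1 MISS; vc=[9]
#2 0x14→b5/s1 L1-HIT; vc=[9]
#3 0x25→b9/s1 VC-HIT; vc=[5]
#4 0x14→b5/s1 VC-HIT; vc=[9]
#5 0x24→b9/s1 VC-HIT; vc=[5]
#6 0x17→b5/s1 VC-HIT; vc=[9]
#7 0x27→b9/s1 VC-HIT; vc=[5]
#8 0x2c→b11/s1 MISS; vc=[5,9]
#9 0x25→b9/s1 VC-HIT; vc=[5,11]
#10 0x2c→b11/s1 VC-HIT; vc=[5,9]
#11 0x26→b9/s1 VC-HIT; vc=[5,11]
#12 0x27→b9/s1 L1-HIT; vc=[5,11]

OUTCOME = MISS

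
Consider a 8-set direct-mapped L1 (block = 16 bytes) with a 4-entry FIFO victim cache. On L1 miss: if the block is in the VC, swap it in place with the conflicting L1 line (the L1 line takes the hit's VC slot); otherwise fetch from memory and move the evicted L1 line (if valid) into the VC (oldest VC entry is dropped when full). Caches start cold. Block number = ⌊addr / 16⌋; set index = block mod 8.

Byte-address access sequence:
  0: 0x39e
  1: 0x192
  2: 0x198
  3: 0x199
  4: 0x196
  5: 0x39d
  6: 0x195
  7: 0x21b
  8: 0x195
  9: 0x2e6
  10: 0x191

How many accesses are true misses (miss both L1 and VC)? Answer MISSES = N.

MISSES = 4

  [0] addr=0x39e blk=57 s=1: MISS | VC []
  [1] addr=0x192 blk=25 s=1: MISS | VC [57]
  [2] addr=0x198 blk=25 s=1: L1-HIT | VC [57]
  [3] addr=0x199 blk=25 s=1: L1-HIT | VC [57]
  [4] addr=0x196 blk=25 s=1: L1-HIT | VC [57]
  [5] addr=0x39d blk=57 s=1: VC-HIT | VC [25]
  [6] addr=0x195 blk=25 s=1: VC-HIT | VC [57]
  [7] addr=0x21b blk=33 s=1: MISS | VC [57, 25]
  [8] addr=0x195 blk=25 s=1: VC-HIT | VC [57, 33]
  [9] addr=0x2e6 blk=46 s=6: MISS | VC [57, 33]
  [10] addr=0x191 blk=25 s=1: L1-HIT | VC [57, 33]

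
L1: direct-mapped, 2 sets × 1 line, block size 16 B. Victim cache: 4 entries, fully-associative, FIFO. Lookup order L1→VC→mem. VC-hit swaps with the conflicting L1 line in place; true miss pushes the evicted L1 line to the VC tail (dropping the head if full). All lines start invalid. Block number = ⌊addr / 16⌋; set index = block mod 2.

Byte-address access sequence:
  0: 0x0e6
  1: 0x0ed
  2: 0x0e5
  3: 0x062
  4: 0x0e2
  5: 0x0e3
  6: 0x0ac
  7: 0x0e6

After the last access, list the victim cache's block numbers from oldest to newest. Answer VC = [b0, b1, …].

VC = [6, 10]

  [0] addr=0xe6 blk=14 s=0: MISS | VC []
  [1] addr=0xed blk=14 s=0: L1-HIT | VC []
  [2] addr=0xe5 blk=14 s=0: L1-HIT | VC []
  [3] addr=0x62 blk=6 s=0: MISS | VC [14]
  [4] addr=0xe2 blk=14 s=0: VC-HIT | VC [6]
  [5] addr=0xe3 blk=14 s=0: L1-HIT | VC [6]
  [6] addr=0xac blk=10 s=0: MISS | VC [6, 14]
  [7] addr=0xe6 blk=14 s=0: VC-HIT | VC [6, 10]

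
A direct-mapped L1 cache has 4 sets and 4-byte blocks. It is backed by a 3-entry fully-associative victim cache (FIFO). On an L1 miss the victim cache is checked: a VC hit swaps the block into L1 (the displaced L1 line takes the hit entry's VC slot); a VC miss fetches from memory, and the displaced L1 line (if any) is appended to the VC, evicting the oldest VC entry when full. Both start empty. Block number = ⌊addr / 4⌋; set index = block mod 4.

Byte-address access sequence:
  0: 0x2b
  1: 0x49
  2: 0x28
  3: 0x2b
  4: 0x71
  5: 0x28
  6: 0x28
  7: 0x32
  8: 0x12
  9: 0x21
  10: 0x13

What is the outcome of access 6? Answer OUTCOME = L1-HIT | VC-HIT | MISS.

OUTCOME = L1-HIT

0: 0x2b (blk 10, set 2) → MISS  vc=[]
1: 0x49 (blk 18, set 2) → MISS  vc=[10]
2: 0x28 (blk 10, set 2) → VC-HIT  vc=[18]
3: 0x2b (blk 10, set 2) → L1-HIT  vc=[18]
4: 0x71 (blk 28, set 0) → MISS  vc=[18]
5: 0x28 (blk 10, set 2) → L1-HIT  vc=[18]
6: 0x28 (blk 10, set 2) → L1-HIT  vc=[18]
7: 0x32 (blk 12, set 0) → MISS  vc=[18, 28]
8: 0x12 (blk 4, set 0) → MISS  vc=[18, 28, 12]
9: 0x21 (blk 8, set 0) → MISS  vc=[28, 12, 4]
10: 0x13 (blk 4, set 0) → VC-HIT  vc=[28, 12, 8]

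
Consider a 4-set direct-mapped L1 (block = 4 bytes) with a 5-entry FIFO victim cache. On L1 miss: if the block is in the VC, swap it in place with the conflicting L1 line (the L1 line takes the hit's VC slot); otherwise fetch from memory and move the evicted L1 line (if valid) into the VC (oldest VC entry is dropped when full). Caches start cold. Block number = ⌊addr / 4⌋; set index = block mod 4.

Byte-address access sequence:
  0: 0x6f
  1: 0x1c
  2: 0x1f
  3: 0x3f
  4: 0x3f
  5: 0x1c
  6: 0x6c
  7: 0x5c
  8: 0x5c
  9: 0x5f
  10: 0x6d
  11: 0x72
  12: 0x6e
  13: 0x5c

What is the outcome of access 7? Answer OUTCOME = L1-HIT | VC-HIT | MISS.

#0 0x6f→b27/s3 MISS; vc=[]
#1 0x1c→b7/s3 MISS; vc=[27]
#2 0x1f→b7/s3 L1-HIT; vc=[27]
#3 0x3f→b15/s3 MISS; vc=[27,7]
#4 0x3f→b15/s3 L1-HIT; vc=[27,7]
#5 0x1c→b7/s3 VC-HIT; vc=[27,15]
#6 0x6c→b27/s3 VC-HIT; vc=[7,15]
#7 0x5c→b23/s3 MISS; vc=[7,15,27]
#8 0x5c→b23/s3 L1-HIT; vc=[7,15,27]
#9 0x5f→b23/s3 L1-HIT; vc=[7,15,27]
#10 0x6d→b27/s3 VC-HIT; vc=[7,15,23]
#11 0x72→b28/s0 MISS; vc=[7,15,23]
#12 0x6e→b27/s3 L1-HIT; vc=[7,15,23]
#13 0x5c→b23/s3 VC-HIT; vc=[7,15,27]

OUTCOME = MISS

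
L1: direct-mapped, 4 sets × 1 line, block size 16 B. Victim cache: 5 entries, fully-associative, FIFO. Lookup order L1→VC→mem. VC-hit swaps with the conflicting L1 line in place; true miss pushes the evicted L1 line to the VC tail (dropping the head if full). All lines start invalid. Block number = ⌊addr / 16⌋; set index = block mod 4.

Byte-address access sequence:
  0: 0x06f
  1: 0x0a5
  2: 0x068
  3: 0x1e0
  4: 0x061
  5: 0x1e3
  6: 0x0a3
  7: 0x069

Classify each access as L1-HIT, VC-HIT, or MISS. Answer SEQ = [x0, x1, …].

SEQ = [MISS, MISS, VC-HIT, MISS, VC-HIT, VC-HIT, VC-HIT, VC-HIT]

0: 0x6f (blk 6, set 2) → MISS  vc=[]
1: 0xa5 (blk 10, set 2) → MISS  vc=[6]
2: 0x68 (blk 6, set 2) → VC-HIT  vc=[10]
3: 0x1e0 (blk 30, set 2) → MISS  vc=[10, 6]
4: 0x61 (blk 6, set 2) → VC-HIT  vc=[10, 30]
5: 0x1e3 (blk 30, set 2) → VC-HIT  vc=[10, 6]
6: 0xa3 (blk 10, set 2) → VC-HIT  vc=[30, 6]
7: 0x69 (blk 6, set 2) → VC-HIT  vc=[30, 10]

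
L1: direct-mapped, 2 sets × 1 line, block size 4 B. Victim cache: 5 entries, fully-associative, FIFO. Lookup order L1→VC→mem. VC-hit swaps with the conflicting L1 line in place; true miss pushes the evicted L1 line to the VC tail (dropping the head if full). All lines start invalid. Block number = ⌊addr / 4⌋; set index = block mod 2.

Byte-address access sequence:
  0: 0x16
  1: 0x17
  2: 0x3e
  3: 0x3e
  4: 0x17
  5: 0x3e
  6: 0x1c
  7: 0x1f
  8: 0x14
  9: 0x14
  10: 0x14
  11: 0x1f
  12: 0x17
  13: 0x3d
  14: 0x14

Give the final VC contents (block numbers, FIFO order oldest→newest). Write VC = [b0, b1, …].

#0 0x16→b5/s1 MISS; vc=[]
#1 0x17→b5/s1 L1-HIT; vc=[]
#2 0x3e→b15/s1 MISS; vc=[5]
#3 0x3e→b15/s1 L1-HIT; vc=[5]
#4 0x17→b5/s1 VC-HIT; vc=[15]
#5 0x3e→b15/s1 VC-HIT; vc=[5]
#6 0x1c→b7/s1 MISS; vc=[5,15]
#7 0x1f→b7/s1 L1-HIT; vc=[5,15]
#8 0x14→b5/s1 VC-HIT; vc=[7,15]
#9 0x14→b5/s1 L1-HIT; vc=[7,15]
#10 0x14→b5/s1 L1-HIT; vc=[7,15]
#11 0x1f→b7/s1 VC-HIT; vc=[5,15]
#12 0x17→b5/s1 VC-HIT; vc=[7,15]
#13 0x3d→b15/s1 VC-HIT; vc=[7,5]
#14 0x14→b5/s1 VC-HIT; vc=[7,15]

VC = [7, 15]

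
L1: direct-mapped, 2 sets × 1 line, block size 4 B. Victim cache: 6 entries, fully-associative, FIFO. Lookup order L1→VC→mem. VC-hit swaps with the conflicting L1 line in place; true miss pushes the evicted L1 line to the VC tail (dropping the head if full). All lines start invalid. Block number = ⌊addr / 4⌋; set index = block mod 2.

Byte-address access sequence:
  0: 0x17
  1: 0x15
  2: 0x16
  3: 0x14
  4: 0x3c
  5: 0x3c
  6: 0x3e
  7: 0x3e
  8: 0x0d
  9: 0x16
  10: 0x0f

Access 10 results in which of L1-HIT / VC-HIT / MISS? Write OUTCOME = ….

OUTCOME = VC-HIT

#0 0x17→b5/s1 MISS; vc=[]
#1 0x15→b5/s1 L1-HIT; vc=[]
#2 0x16→b5/s1 L1-HIT; vc=[]
#3 0x14→b5/s1 L1-HIT; vc=[]
#4 0x3c→b15/s1 MISS; vc=[5]
#5 0x3c→b15/s1 L1-HIT; vc=[5]
#6 0x3e→b15/s1 L1-HIT; vc=[5]
#7 0x3e→b15/s1 L1-HIT; vc=[5]
#8 0xd→b3/s1 MISS; vc=[5,15]
#9 0x16→b5/s1 VC-HIT; vc=[3,15]
#10 0xf→b3/s1 VC-HIT; vc=[5,15]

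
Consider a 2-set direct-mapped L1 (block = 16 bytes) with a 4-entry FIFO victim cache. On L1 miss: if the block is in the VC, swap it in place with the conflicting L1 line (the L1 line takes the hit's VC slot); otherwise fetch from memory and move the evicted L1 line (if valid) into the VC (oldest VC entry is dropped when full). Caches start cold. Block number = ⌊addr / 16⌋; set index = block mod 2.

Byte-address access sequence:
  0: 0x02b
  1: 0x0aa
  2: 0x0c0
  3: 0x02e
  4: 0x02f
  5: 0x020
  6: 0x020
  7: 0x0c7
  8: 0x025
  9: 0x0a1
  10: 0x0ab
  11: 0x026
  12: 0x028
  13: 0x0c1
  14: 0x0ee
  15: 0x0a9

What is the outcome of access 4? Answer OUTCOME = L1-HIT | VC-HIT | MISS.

OUTCOME = L1-HIT

0: 0x2b (blk 2, set 0) → MISS  vc=[]
1: 0xaa (blk 10, set 0) → MISS  vc=[2]
2: 0xc0 (blk 12, set 0) → MISS  vc=[2, 10]
3: 0x2e (blk 2, set 0) → VC-HIT  vc=[12, 10]
4: 0x2f (blk 2, set 0) → L1-HIT  vc=[12, 10]
5: 0x20 (blk 2, set 0) → L1-HIT  vc=[12, 10]
6: 0x20 (blk 2, set 0) → L1-HIT  vc=[12, 10]
7: 0xc7 (blk 12, set 0) → VC-HIT  vc=[2, 10]
8: 0x25 (blk 2, set 0) → VC-HIT  vc=[12, 10]
9: 0xa1 (blk 10, set 0) → VC-HIT  vc=[12, 2]
10: 0xab (blk 10, set 0) → L1-HIT  vc=[12, 2]
11: 0x26 (blk 2, set 0) → VC-HIT  vc=[12, 10]
12: 0x28 (blk 2, set 0) → L1-HIT  vc=[12, 10]
13: 0xc1 (blk 12, set 0) → VC-HIT  vc=[2, 10]
14: 0xee (blk 14, set 0) → MISS  vc=[2, 10, 12]
15: 0xa9 (blk 10, set 0) → VC-HIT  vc=[2, 14, 12]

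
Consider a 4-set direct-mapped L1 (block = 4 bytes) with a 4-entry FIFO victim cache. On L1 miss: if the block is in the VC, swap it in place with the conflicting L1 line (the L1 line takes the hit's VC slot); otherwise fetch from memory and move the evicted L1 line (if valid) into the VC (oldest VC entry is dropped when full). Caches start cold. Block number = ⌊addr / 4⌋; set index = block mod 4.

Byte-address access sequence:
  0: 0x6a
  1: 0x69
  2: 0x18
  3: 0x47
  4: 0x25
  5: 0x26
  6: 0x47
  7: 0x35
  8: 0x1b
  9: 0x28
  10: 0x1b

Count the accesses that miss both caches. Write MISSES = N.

  [0] addr=0x6a blk=26 s=2: MISS | VC []
  [1] addr=0x69 blk=26 s=2: L1-HIT | VC []
  [2] addr=0x18 blk=6 s=2: MISS | VC [26]
  [3] addr=0x47 blk=17 s=1: MISS | VC [26]
  [4] addr=0x25 blk=9 s=1: MISS | VC [26, 17]
  [5] addr=0x26 blk=9 s=1: L1-HIT | VC [26, 17]
  [6] addr=0x47 blk=17 s=1: VC-HIT | VC [26, 9]
  [7] addr=0x35 blk=13 s=1: MISS | VC [26, 9, 17]
  [8] addr=0x1b blk=6 s=2: L1-HIT | VC [26, 9, 17]
  [9] addr=0x28 blk=10 s=2: MISS | VC [26, 9, 17, 6]
  [10] addr=0x1b blk=6 s=2: VC-HIT | VC [26, 9, 17, 10]

MISSES = 6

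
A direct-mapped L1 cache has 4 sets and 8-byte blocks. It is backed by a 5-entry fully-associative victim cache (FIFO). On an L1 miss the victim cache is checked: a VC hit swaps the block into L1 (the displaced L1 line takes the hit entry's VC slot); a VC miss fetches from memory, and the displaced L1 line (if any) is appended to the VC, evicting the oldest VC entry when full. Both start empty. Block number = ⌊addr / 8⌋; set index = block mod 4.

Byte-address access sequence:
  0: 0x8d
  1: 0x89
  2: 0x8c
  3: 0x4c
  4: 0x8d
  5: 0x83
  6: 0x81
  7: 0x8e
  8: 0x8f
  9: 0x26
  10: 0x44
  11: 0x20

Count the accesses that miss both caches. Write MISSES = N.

0: 0x8d (blk 17, set 1) → MISS  vc=[]
1: 0x89 (blk 17, set 1) → L1-HIT  vc=[]
2: 0x8c (blk 17, set 1) → L1-HIT  vc=[]
3: 0x4c (blk 9, set 1) → MISS  vc=[17]
4: 0x8d (blk 17, set 1) → VC-HIT  vc=[9]
5: 0x83 (blk 16, set 0) → MISS  vc=[9]
6: 0x81 (blk 16, set 0) → L1-HIT  vc=[9]
7: 0x8e (blk 17, set 1) → L1-HIT  vc=[9]
8: 0x8f (blk 17, set 1) → L1-HIT  vc=[9]
9: 0x26 (blk 4, set 0) → MISS  vc=[9, 16]
10: 0x44 (blk 8, set 0) → MISS  vc=[9, 16, 4]
11: 0x20 (blk 4, set 0) → VC-HIT  vc=[9, 16, 8]

MISSES = 5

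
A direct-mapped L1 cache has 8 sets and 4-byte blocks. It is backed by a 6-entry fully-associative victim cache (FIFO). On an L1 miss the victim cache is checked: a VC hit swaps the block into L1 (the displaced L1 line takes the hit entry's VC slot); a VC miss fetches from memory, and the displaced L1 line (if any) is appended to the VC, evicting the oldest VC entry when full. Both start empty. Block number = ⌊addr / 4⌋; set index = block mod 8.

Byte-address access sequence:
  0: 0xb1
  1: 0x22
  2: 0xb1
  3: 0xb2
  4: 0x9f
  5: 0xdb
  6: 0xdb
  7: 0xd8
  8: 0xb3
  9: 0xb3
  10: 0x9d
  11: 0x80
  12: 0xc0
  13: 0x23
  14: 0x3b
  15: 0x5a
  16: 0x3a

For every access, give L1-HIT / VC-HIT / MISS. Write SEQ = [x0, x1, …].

SEQ = [MISS, MISS, L1-HIT, L1-HIT, MISS, MISS, L1-HIT, L1-HIT, L1-HIT, L1-HIT, L1-HIT, MISS, MISS, VC-HIT, MISS, MISS, VC-HIT]

  [0] addr=0xb1 blk=44 s=4: MISS | VC []
  [1] addr=0x22 blk=8 s=0: MISS | VC []
  [2] addr=0xb1 blk=44 s=4: L1-HIT | VC []
  [3] addr=0xb2 blk=44 s=4: L1-HIT | VC []
  [4] addr=0x9f blk=39 s=7: MISS | VC []
  [5] addr=0xdb blk=54 s=6: MISS | VC []
  [6] addr=0xdb blk=54 s=6: L1-HIT | VC []
  [7] addr=0xd8 blk=54 s=6: L1-HIT | VC []
  [8] addr=0xb3 blk=44 s=4: L1-HIT | VC []
  [9] addr=0xb3 blk=44 s=4: L1-HIT | VC []
  [10] addr=0x9d blk=39 s=7: L1-HIT | VC []
  [11] addr=0x80 blk=32 s=0: MISS | VC [8]
  [12] addr=0xc0 blk=48 s=0: MISS | VC [8, 32]
  [13] addr=0x23 blk=8 s=0: VC-HIT | VC [48, 32]
  [14] addr=0x3b blk=14 s=6: MISS | VC [48, 32, 54]
  [15] addr=0x5a blk=22 s=6: MISS | VC [48, 32, 54, 14]
  [16] addr=0x3a blk=14 s=6: VC-HIT | VC [48, 32, 54, 22]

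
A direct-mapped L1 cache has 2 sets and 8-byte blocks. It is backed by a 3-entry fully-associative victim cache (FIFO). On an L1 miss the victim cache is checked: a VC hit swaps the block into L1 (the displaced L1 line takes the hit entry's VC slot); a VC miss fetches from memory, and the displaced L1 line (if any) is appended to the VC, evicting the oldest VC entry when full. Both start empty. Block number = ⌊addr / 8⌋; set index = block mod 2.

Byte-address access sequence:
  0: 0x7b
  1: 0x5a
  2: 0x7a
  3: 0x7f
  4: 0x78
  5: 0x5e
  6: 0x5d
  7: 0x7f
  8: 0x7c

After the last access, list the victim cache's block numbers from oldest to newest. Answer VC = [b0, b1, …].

#0 0x7b→b15/s1 MISS; vc=[]
#1 0x5a→b11/s1 MISS; vc=[15]
#2 0x7a→b15/s1 VC-HIT; vc=[11]
#3 0x7f→b15/s1 L1-HIT; vc=[11]
#4 0x78→b15/s1 L1-HIT; vc=[11]
#5 0x5e→b11/s1 VC-HIT; vc=[15]
#6 0x5d→b11/s1 L1-HIT; vc=[15]
#7 0x7f→b15/s1 VC-HIT; vc=[11]
#8 0x7c→b15/s1 L1-HIT; vc=[11]

VC = [11]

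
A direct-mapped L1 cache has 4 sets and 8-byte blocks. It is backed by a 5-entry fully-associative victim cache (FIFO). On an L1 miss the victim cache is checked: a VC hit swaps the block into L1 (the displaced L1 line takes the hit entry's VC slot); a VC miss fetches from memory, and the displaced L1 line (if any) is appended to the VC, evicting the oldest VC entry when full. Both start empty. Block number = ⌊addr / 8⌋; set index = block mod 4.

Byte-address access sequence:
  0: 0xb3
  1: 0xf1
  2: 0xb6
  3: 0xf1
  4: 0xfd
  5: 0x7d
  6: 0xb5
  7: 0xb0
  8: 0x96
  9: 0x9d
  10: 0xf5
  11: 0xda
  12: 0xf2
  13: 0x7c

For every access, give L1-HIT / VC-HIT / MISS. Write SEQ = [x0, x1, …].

  [0] addr=0xb3 blk=22 s=2: MISS | VC []
  [1] addr=0xf1 blk=30 s=2: MISS | VC [22]
  [2] addr=0xb6 blk=22 s=2: VC-HIT | VC [30]
  [3] addr=0xf1 blk=30 s=2: VC-HIT | VC [22]
  [4] addr=0xfd blk=31 s=3: MISS | VC [22]
  [5] addr=0x7d blk=15 s=3: MISS | VC [22, 31]
  [6] addr=0xb5 blk=22 s=2: VC-HIT | VC [30, 31]
  [7] addr=0xb0 blk=22 s=2: L1-HIT | VC [30, 31]
  [8] addr=0x96 blk=18 s=2: MISS | VC [30, 31, 22]
  [9] addr=0x9d blk=19 s=3: MISS | VC [30, 31, 22, 15]
  [10] addr=0xf5 blk=30 s=2: VC-HIT | VC [18, 31, 22, 15]
  [11] addr=0xda blk=27 s=3: MISS | VC [18, 31, 22, 15, 19]
  [12] addr=0xf2 blk=30 s=2: L1-HIT | VC [18, 31, 22, 15, 19]
  [13] addr=0x7c blk=15 s=3: VC-HIT | VC [18, 31, 22, 27, 19]

SEQ = [MISS, MISS, VC-HIT, VC-HIT, MISS, MISS, VC-HIT, L1-HIT, MISS, MISS, VC-HIT, MISS, L1-HIT, VC-HIT]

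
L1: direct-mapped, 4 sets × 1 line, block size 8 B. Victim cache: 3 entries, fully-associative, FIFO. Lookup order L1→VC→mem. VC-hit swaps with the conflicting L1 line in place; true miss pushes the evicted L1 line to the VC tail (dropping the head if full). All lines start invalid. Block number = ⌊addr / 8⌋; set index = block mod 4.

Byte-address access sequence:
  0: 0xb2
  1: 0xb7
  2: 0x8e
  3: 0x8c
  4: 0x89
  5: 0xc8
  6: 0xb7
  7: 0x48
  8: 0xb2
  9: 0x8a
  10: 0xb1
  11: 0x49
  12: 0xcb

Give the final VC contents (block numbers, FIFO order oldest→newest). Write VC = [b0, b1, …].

0: 0xb2 (blk 22, set 2) → MISS  vc=[]
1: 0xb7 (blk 22, set 2) → L1-HIT  vc=[]
2: 0x8e (blk 17, set 1) → MISS  vc=[]
3: 0x8c (blk 17, set 1) → L1-HIT  vc=[]
4: 0x89 (blk 17, set 1) → L1-HIT  vc=[]
5: 0xc8 (blk 25, set 1) → MISS  vc=[17]
6: 0xb7 (blk 22, set 2) → L1-HIT  vc=[17]
7: 0x48 (blk 9, set 1) → MISS  vc=[17, 25]
8: 0xb2 (blk 22, set 2) → L1-HIT  vc=[17, 25]
9: 0x8a (blk 17, set 1) → VC-HIT  vc=[9, 25]
10: 0xb1 (blk 22, set 2) → L1-HIT  vc=[9, 25]
11: 0x49 (blk 9, set 1) → VC-HIT  vc=[17, 25]
12: 0xcb (blk 25, set 1) → VC-HIT  vc=[17, 9]

VC = [17, 9]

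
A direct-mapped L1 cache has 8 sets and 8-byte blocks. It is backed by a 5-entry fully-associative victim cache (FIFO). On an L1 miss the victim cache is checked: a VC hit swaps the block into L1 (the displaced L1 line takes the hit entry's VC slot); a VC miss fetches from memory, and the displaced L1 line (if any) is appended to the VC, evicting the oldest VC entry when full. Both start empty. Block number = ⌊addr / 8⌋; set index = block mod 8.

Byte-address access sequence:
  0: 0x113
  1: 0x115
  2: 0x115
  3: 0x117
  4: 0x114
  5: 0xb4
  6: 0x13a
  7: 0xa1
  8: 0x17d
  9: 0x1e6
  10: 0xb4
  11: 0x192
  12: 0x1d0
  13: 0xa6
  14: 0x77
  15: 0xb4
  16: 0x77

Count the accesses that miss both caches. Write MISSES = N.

#0 0x113→b34/s2 MISS; vc=[]
#1 0x115→b34/s2 L1-HIT; vc=[]
#2 0x115→b34/s2 L1-HIT; vc=[]
#3 0x117→b34/s2 L1-HIT; vc=[]
#4 0x114→b34/s2 L1-HIT; vc=[]
#5 0xb4→b22/s6 MISS; vc=[]
#6 0x13a→b39/s7 MISS; vc=[]
#7 0xa1→b20/s4 MISS; vc=[]
#8 0x17d→b47/s7 MISS; vc=[39]
#9 0x1e6→b60/s4 MISS; vc=[39,20]
#10 0xb4→b22/s6 L1-HIT; vc=[39,20]
#11 0x192→b50/s2 MISS; vc=[39,20,34]
#12 0x1d0→b58/s2 MISS; vc=[39,20,34,50]
#13 0xa6→b20/s4 VC-HIT; vc=[39,60,34,50]
#14 0x77→b14/s6 MISS; vc=[39,60,34,50,22]
#15 0xb4→b22/s6 VC-HIT; vc=[39,60,34,50,14]
#16 0x77→b14/s6 VC-HIT; vc=[39,60,34,50,22]

MISSES = 9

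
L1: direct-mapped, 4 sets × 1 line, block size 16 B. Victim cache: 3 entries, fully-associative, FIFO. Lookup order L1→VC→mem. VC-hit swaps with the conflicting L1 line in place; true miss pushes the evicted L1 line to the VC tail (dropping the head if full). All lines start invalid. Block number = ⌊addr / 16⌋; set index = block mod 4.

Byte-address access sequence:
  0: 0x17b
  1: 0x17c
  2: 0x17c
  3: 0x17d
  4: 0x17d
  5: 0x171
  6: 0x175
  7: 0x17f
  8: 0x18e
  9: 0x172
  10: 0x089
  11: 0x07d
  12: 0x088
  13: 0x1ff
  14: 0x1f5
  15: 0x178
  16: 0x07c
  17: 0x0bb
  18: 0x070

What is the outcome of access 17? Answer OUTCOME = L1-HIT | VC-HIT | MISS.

OUTCOME = MISS

#0 0x17b→b23/s3 MISS; vc=[]
#1 0x17c→b23/s3 L1-HIT; vc=[]
#2 0x17c→b23/s3 L1-HIT; vc=[]
#3 0x17d→b23/s3 L1-HIT; vc=[]
#4 0x17d→b23/s3 L1-HIT; vc=[]
#5 0x171→b23/s3 L1-HIT; vc=[]
#6 0x175→b23/s3 L1-HIT; vc=[]
#7 0x17f→b23/s3 L1-HIT; vc=[]
#8 0x18e→b24/s0 MISS; vc=[]
#9 0x172→b23/s3 L1-HIT; vc=[]
#10 0x89→b8/s0 MISS; vc=[24]
#11 0x7d→b7/s3 MISS; vc=[24,23]
#12 0x88→b8/s0 L1-HIT; vc=[24,23]
#13 0x1ff→b31/s3 MISS; vc=[24,23,7]
#14 0x1f5→b31/s3 L1-HIT; vc=[24,23,7]
#15 0x178→b23/s3 VC-HIT; vc=[24,31,7]
#16 0x7c→b7/s3 VC-HIT; vc=[24,31,23]
#17 0xbb→b11/s3 MISS; vc=[31,23,7]
#18 0x70→b7/s3 VC-HIT; vc=[31,23,11]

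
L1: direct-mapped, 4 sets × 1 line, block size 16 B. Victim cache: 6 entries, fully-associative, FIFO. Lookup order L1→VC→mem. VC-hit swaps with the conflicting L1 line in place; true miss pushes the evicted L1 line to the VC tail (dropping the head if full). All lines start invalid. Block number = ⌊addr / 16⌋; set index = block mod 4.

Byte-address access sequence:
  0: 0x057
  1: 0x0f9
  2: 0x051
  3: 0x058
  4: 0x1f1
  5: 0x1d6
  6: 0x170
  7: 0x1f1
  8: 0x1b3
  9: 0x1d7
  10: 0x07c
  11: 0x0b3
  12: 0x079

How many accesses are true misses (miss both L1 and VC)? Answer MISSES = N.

0: 0x57 (blk 5, set 1) → MISS  vc=[]
1: 0xf9 (blk 15, set 3) → MISS  vc=[]
2: 0x51 (blk 5, set 1) → L1-HIT  vc=[]
3: 0x58 (blk 5, set 1) → L1-HIT  vc=[]
4: 0x1f1 (blk 31, set 3) → MISS  vc=[15]
5: 0x1d6 (blk 29, set 1) → MISS  vc=[15, 5]
6: 0x170 (blk 23, set 3) → MISS  vc=[15, 5, 31]
7: 0x1f1 (blk 31, set 3) → VC-HIT  vc=[15, 5, 23]
8: 0x1b3 (blk 27, set 3) → MISS  vc=[15, 5, 23, 31]
9: 0x1d7 (blk 29, set 1) → L1-HIT  vc=[15, 5, 23, 31]
10: 0x7c (blk 7, set 3) → MISS  vc=[15, 5, 23, 31, 27]
11: 0xb3 (blk 11, set 3) → MISS  vc=[15, 5, 23, 31, 27, 7]
12: 0x79 (blk 7, set 3) → VC-HIT  vc=[15, 5, 23, 31, 27, 11]

MISSES = 8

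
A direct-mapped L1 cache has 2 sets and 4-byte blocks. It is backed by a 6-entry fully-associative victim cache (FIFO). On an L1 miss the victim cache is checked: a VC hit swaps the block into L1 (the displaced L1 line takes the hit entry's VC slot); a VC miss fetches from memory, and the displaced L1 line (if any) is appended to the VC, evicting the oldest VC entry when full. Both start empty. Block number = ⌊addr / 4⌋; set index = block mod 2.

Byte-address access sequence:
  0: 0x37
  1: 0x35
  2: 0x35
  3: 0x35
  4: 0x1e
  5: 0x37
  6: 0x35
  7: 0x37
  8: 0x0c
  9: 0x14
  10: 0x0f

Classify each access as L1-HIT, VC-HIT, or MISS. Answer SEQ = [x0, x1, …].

0: 0x37 (blk 13, set 1) → MISS  vc=[]
1: 0x35 (blk 13, set 1) → L1-HIT  vc=[]
2: 0x35 (blk 13, set 1) → L1-HIT  vc=[]
3: 0x35 (blk 13, set 1) → L1-HIT  vc=[]
4: 0x1e (blk 7, set 1) → MISS  vc=[13]
5: 0x37 (blk 13, set 1) → VC-HIT  vc=[7]
6: 0x35 (blk 13, set 1) → L1-HIT  vc=[7]
7: 0x37 (blk 13, set 1) → L1-HIT  vc=[7]
8: 0xc (blk 3, set 1) → MISS  vc=[7, 13]
9: 0x14 (blk 5, set 1) → MISS  vc=[7, 13, 3]
10: 0xf (blk 3, set 1) → VC-HIT  vc=[7, 13, 5]

SEQ = [MISS, L1-HIT, L1-HIT, L1-HIT, MISS, VC-HIT, L1-HIT, L1-HIT, MISS, MISS, VC-HIT]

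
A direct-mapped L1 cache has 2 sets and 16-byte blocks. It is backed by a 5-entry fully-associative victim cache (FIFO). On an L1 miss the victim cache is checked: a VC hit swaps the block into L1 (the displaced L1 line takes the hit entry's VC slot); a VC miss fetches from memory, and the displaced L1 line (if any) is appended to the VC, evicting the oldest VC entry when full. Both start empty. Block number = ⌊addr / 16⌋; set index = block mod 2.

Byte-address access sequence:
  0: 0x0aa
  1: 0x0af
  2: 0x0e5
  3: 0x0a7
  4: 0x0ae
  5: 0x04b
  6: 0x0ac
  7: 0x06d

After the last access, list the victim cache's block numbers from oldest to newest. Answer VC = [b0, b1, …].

VC = [14, 4, 10]

#0 0xaa→b10/s0 MISS; vc=[]
#1 0xaf→b10/s0 L1-HIT; vc=[]
#2 0xe5→b14/s0 MISS; vc=[10]
#3 0xa7→b10/s0 VC-HIT; vc=[14]
#4 0xae→b10/s0 L1-HIT; vc=[14]
#5 0x4b→b4/s0 MISS; vc=[14,10]
#6 0xac→b10/s0 VC-HIT; vc=[14,4]
#7 0x6d→b6/s0 MISS; vc=[14,4,10]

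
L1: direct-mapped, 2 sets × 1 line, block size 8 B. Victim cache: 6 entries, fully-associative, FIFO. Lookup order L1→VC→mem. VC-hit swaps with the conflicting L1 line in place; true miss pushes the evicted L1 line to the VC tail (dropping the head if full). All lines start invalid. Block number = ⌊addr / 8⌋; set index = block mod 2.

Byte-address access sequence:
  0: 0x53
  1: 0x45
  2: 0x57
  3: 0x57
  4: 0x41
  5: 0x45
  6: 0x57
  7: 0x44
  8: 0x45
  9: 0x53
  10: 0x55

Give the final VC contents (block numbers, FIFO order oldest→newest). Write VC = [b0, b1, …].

VC = [8]

0: 0x53 (blk 10, set 0) → MISS  vc=[]
1: 0x45 (blk 8, set 0) → MISS  vc=[10]
2: 0x57 (blk 10, set 0) → VC-HIT  vc=[8]
3: 0x57 (blk 10, set 0) → L1-HIT  vc=[8]
4: 0x41 (blk 8, set 0) → VC-HIT  vc=[10]
5: 0x45 (blk 8, set 0) → L1-HIT  vc=[10]
6: 0x57 (blk 10, set 0) → VC-HIT  vc=[8]
7: 0x44 (blk 8, set 0) → VC-HIT  vc=[10]
8: 0x45 (blk 8, set 0) → L1-HIT  vc=[10]
9: 0x53 (blk 10, set 0) → VC-HIT  vc=[8]
10: 0x55 (blk 10, set 0) → L1-HIT  vc=[8]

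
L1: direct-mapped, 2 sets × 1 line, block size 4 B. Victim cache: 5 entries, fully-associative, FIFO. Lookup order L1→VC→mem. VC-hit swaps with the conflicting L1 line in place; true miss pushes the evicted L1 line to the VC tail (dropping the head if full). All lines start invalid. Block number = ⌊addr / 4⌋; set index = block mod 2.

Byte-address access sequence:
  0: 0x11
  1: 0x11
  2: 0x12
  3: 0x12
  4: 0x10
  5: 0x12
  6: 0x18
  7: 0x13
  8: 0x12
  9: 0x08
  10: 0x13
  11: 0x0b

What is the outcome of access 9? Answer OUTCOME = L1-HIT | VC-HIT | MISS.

OUTCOME = MISS

#0 0x11→b4/s0 MISS; vc=[]
#1 0x11→b4/s0 L1-HIT; vc=[]
#2 0x12→b4/s0 L1-HIT; vc=[]
#3 0x12→b4/s0 L1-HIT; vc=[]
#4 0x10→b4/s0 L1-HIT; vc=[]
#5 0x12→b4/s0 L1-HIT; vc=[]
#6 0x18→b6/s0 MISS; vc=[4]
#7 0x13→b4/s0 VC-HIT; vc=[6]
#8 0x12→b4/s0 L1-HIT; vc=[6]
#9 0x8→b2/s0 MISS; vc=[6,4]
#10 0x13→b4/s0 VC-HIT; vc=[6,2]
#11 0xb→b2/s0 VC-HIT; vc=[6,4]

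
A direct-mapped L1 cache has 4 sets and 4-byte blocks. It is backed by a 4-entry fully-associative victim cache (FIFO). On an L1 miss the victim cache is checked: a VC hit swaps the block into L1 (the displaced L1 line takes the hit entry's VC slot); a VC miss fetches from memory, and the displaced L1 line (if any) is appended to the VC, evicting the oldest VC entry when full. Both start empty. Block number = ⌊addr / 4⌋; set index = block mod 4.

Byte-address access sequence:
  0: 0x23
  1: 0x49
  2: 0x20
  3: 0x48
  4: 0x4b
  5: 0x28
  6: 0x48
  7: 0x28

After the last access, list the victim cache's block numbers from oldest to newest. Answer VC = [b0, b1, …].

VC = [18]

  [0] addr=0x23 blk=8 s=0: MISS | VC []
  [1] addr=0x49 blk=18 s=2: MISS | VC []
  [2] addr=0x20 blk=8 s=0: L1-HIT | VC []
  [3] addr=0x48 blk=18 s=2: L1-HIT | VC []
  [4] addr=0x4b blk=18 s=2: L1-HIT | VC []
  [5] addr=0x28 blk=10 s=2: MISS | VC [18]
  [6] addr=0x48 blk=18 s=2: VC-HIT | VC [10]
  [7] addr=0x28 blk=10 s=2: VC-HIT | VC [18]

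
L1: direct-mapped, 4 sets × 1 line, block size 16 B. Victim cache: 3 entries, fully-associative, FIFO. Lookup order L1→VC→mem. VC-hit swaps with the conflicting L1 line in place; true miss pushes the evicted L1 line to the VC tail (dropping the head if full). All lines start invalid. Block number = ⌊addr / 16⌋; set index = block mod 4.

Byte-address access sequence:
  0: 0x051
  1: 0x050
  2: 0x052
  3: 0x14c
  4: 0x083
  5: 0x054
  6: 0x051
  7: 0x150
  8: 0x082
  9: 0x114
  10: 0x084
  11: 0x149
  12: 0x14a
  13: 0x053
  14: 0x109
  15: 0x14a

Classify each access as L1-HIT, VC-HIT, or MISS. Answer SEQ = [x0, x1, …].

  [0] addr=0x51 blk=5 s=1: MISS | VC []
  [1] addr=0x50 blk=5 s=1: L1-HIT | VC []
  [2] addr=0x52 blk=5 s=1: L1-HIT | VC []
  [3] addr=0x14c blk=20 s=0: MISS | VC []
  [4] addr=0x83 blk=8 s=0: MISS | VC [20]
  [5] addr=0x54 blk=5 s=1: L1-HIT | VC [20]
  [6] addr=0x51 blk=5 s=1: L1-HIT | VC [20]
  [7] addr=0x150 blk=21 s=1: MISS | VC [20, 5]
  [8] addr=0x82 blk=8 s=0: L1-HIT | VC [20, 5]
  [9] addr=0x114 blk=17 s=1: MISS | VC [20, 5, 21]
  [10] addr=0x84 blk=8 s=0: L1-HIT | VC [20, 5, 21]
  [11] addr=0x149 blk=20 s=0: VC-HIT | VC [8, 5, 21]
  [12] addr=0x14a blk=20 s=0: L1-HIT | VC [8, 5, 21]
  [13] addr=0x53 blk=5 s=1: VC-HIT | VC [8, 17, 21]
  [14] addr=0x109 blk=16 s=0: MISS | VC [17, 21, 20]
  [15] addr=0x14a blk=20 s=0: VC-HIT | VC [17, 21, 16]

SEQ = [MISS, L1-HIT, L1-HIT, MISS, MISS, L1-HIT, L1-HIT, MISS, L1-HIT, MISS, L1-HIT, VC-HIT, L1-HIT, VC-HIT, MISS, VC-HIT]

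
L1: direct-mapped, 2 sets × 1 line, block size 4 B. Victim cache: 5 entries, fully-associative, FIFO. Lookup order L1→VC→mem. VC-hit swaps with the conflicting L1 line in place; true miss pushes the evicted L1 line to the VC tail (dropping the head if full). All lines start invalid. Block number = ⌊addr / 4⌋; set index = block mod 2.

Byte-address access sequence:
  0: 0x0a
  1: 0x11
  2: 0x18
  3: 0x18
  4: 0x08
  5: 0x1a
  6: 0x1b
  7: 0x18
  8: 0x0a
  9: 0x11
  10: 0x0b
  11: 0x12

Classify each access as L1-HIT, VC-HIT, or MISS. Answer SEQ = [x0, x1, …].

  [0] addr=0xa blk=2 s=0: MISS | VC []
  [1] addr=0x11 blk=4 s=0: MISS | VC [2]
  [2] addr=0x18 blk=6 s=0: MISS | VC [2, 4]
  [3] addr=0x18 blk=6 s=0: L1-HIT | VC [2, 4]
  [4] addr=0x8 blk=2 s=0: VC-HIT | VC [6, 4]
  [5] addr=0x1a blk=6 s=0: VC-HIT | VC [2, 4]
  [6] addr=0x1b blk=6 s=0: L1-HIT | VC [2, 4]
  [7] addr=0x18 blk=6 s=0: L1-HIT | VC [2, 4]
  [8] addr=0xa blk=2 s=0: VC-HIT | VC [6, 4]
  [9] addr=0x11 blk=4 s=0: VC-HIT | VC [6, 2]
  [10] addr=0xb blk=2 s=0: VC-HIT | VC [6, 4]
  [11] addr=0x12 blk=4 s=0: VC-HIT | VC [6, 2]

SEQ = [MISS, MISS, MISS, L1-HIT, VC-HIT, VC-HIT, L1-HIT, L1-HIT, VC-HIT, VC-HIT, VC-HIT, VC-HIT]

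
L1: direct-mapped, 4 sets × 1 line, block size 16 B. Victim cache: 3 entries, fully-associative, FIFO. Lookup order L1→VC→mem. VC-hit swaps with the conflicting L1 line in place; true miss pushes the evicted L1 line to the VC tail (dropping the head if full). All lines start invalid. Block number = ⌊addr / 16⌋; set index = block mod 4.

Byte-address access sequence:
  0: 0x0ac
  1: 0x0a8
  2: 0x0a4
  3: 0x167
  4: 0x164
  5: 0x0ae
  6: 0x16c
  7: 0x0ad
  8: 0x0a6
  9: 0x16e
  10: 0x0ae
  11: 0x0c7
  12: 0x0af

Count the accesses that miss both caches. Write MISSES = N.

#0 0xac→b10/s2 MISS; vc=[]
#1 0xa8→b10/s2 L1-HIT; vc=[]
#2 0xa4→b10/s2 L1-HIT; vc=[]
#3 0x167→b22/s2 MISS; vc=[10]
#4 0x164→b22/s2 L1-HIT; vc=[10]
#5 0xae→b10/s2 VC-HIT; vc=[22]
#6 0x16c→b22/s2 VC-HIT; vc=[10]
#7 0xad→b10/s2 VC-HIT; vc=[22]
#8 0xa6→b10/s2 L1-HIT; vc=[22]
#9 0x16e→b22/s2 VC-HIT; vc=[10]
#10 0xae→b10/s2 VC-HIT; vc=[22]
#11 0xc7→b12/s0 MISS; vc=[22]
#12 0xaf→b10/s2 L1-HIT; vc=[22]

MISSES = 3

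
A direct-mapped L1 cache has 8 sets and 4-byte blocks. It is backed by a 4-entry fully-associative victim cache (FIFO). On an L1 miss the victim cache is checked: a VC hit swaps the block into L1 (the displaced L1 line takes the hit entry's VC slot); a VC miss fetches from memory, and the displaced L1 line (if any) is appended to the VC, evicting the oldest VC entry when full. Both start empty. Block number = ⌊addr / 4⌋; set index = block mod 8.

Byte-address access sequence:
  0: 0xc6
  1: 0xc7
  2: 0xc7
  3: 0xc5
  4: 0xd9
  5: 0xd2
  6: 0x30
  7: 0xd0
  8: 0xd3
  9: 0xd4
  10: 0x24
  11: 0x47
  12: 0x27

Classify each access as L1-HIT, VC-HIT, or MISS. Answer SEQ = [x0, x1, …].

  [0] addr=0xc6 blk=49 s=1: MISS | VC []
  [1] addr=0xc7 blk=49 s=1: L1-HIT | VC []
  [2] addr=0xc7 blk=49 s=1: L1-HIT | VC []
  [3] addr=0xc5 blk=49 s=1: L1-HIT | VC []
  [4] addr=0xd9 blk=54 s=6: MISS | VC []
  [5] addr=0xd2 blk=52 s=4: MISS | VC []
  [6] addr=0x30 blk=12 s=4: MISS | VC [52]
  [7] addr=0xd0 blk=52 s=4: VC-HIT | VC [12]
  [8] addr=0xd3 blk=52 s=4: L1-HIT | VC [12]
  [9] addr=0xd4 blk=53 s=5: MISS | VC [12]
  [10] addr=0x24 blk=9 s=1: MISS | VC [12, 49]
  [11] addr=0x47 blk=17 s=1: MISS | VC [12, 49, 9]
  [12] addr=0x27 blk=9 s=1: VC-HIT | VC [12, 49, 17]

SEQ = [MISS, L1-HIT, L1-HIT, L1-HIT, MISS, MISS, MISS, VC-HIT, L1-HIT, MISS, MISS, MISS, VC-HIT]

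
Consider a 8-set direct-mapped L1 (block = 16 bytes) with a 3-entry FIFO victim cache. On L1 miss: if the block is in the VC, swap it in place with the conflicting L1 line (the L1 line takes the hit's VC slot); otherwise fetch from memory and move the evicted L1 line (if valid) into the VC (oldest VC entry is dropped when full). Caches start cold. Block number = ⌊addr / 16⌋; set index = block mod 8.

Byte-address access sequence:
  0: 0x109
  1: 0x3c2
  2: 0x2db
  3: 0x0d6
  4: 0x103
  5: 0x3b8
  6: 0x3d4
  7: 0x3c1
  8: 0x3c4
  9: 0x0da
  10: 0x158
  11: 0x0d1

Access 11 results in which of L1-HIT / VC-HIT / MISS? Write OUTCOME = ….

  [0] addr=0x109 blk=16 s=0: MISS | VC []
  [1] addr=0x3c2 blk=60 s=4: MISS | VC []
  [2] addr=0x2db blk=45 s=5: MISS | VC []
  [3] addr=0xd6 blk=13 s=5: MISS | VC [45]
  [4] addr=0x103 blk=16 s=0: L1-HIT | VC [45]
  [5] addr=0x3b8 blk=59 s=3: MISS | VC [45]
  [6] addr=0x3d4 blk=61 s=5: MISS | VC [45, 13]
  [7] addr=0x3c1 blk=60 s=4: L1-HIT | VC [45, 13]
  [8] addr=0x3c4 blk=60 s=4: L1-HIT | VC [45, 13]
  [9] addr=0xda blk=13 s=5: VC-HIT | VC [45, 61]
  [10] addr=0x158 blk=21 s=5: MISS | VC [45, 61, 13]
  [11] addr=0xd1 blk=13 s=5: VC-HIT | VC [45, 61, 21]

OUTCOME = VC-HIT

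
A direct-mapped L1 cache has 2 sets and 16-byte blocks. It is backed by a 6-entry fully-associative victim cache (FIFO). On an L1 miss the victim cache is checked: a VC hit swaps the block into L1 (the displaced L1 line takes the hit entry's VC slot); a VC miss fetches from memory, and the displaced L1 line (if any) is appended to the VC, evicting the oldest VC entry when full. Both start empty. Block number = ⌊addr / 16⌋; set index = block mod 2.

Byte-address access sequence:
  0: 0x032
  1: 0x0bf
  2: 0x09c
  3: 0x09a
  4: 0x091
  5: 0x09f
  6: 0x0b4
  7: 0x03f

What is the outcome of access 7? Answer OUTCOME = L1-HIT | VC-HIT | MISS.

OUTCOME = VC-HIT

  [0] addr=0x32 blk=3 s=1: MISS | VC []
  [1] addr=0xbf blk=11 s=1: MISS | VC [3]
  [2] addr=0x9c blk=9 s=1: MISS | VC [3, 11]
  [3] addr=0x9a blk=9 s=1: L1-HIT | VC [3, 11]
  [4] addr=0x91 blk=9 s=1: L1-HIT | VC [3, 11]
  [5] addr=0x9f blk=9 s=1: L1-HIT | VC [3, 11]
  [6] addr=0xb4 blk=11 s=1: VC-HIT | VC [3, 9]
  [7] addr=0x3f blk=3 s=1: VC-HIT | VC [11, 9]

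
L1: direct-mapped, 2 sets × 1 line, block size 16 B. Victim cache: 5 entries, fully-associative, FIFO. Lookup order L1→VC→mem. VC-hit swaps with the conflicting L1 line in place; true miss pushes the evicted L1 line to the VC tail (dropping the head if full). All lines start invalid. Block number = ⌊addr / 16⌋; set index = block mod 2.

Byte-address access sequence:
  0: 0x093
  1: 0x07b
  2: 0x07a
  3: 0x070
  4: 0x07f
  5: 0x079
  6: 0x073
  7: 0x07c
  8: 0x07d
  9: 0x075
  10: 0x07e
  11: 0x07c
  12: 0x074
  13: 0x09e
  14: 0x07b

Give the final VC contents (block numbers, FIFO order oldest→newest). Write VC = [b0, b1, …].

VC = [9]

#0 0x93→b9/s1 MISS; vc=[]
#1 0x7b→b7/s1 MISS; vc=[9]
#2 0x7a→b7/s1 L1-HIT; vc=[9]
#3 0x70→b7/s1 L1-HIT; vc=[9]
#4 0x7f→b7/s1 L1-HIT; vc=[9]
#5 0x79→b7/s1 L1-HIT; vc=[9]
#6 0x73→b7/s1 L1-HIT; vc=[9]
#7 0x7c→b7/s1 L1-HIT; vc=[9]
#8 0x7d→b7/s1 L1-HIT; vc=[9]
#9 0x75→b7/s1 L1-HIT; vc=[9]
#10 0x7e→b7/s1 L1-HIT; vc=[9]
#11 0x7c→b7/s1 L1-HIT; vc=[9]
#12 0x74→b7/s1 L1-HIT; vc=[9]
#13 0x9e→b9/s1 VC-HIT; vc=[7]
#14 0x7b→b7/s1 VC-HIT; vc=[9]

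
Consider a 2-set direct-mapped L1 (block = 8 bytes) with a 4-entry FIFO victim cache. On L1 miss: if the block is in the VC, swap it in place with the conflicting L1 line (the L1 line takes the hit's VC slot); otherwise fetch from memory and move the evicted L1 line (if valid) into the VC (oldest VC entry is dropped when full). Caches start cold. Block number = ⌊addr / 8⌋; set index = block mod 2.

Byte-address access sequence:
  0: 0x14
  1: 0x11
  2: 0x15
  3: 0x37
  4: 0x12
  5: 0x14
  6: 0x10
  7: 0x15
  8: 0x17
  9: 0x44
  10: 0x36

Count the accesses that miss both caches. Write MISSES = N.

MISSES = 3

#0 0x14→b2/s0 MISS; vc=[]
#1 0x11→b2/s0 L1-HIT; vc=[]
#2 0x15→b2/s0 L1-HIT; vc=[]
#3 0x37→b6/s0 MISS; vc=[2]
#4 0x12→b2/s0 VC-HIT; vc=[6]
#5 0x14→b2/s0 L1-HIT; vc=[6]
#6 0x10→b2/s0 L1-HIT; vc=[6]
#7 0x15→b2/s0 L1-HIT; vc=[6]
#8 0x17→b2/s0 L1-HIT; vc=[6]
#9 0x44→b8/s0 MISS; vc=[6,2]
#10 0x36→b6/s0 VC-HIT; vc=[8,2]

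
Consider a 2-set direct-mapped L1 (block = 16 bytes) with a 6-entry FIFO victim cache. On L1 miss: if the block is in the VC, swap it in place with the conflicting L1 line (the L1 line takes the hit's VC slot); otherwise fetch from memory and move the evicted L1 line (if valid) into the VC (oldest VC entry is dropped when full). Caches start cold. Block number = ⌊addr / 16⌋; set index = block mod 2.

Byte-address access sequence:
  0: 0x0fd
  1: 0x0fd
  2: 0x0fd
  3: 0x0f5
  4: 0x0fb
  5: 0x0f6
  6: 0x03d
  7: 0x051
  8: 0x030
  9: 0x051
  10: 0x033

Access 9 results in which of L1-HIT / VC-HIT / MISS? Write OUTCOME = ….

OUTCOME = VC-HIT

#0 0xfd→b15/s1 MISS; vc=[]
#1 0xfd→b15/s1 L1-HIT; vc=[]
#2 0xfd→b15/s1 L1-HIT; vc=[]
#3 0xf5→b15/s1 L1-HIT; vc=[]
#4 0xfb→b15/s1 L1-HIT; vc=[]
#5 0xf6→b15/s1 L1-HIT; vc=[]
#6 0x3d→b3/s1 MISS; vc=[15]
#7 0x51→b5/s1 MISS; vc=[15,3]
#8 0x30→b3/s1 VC-HIT; vc=[15,5]
#9 0x51→b5/s1 VC-HIT; vc=[15,3]
#10 0x33→b3/s1 VC-HIT; vc=[15,5]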